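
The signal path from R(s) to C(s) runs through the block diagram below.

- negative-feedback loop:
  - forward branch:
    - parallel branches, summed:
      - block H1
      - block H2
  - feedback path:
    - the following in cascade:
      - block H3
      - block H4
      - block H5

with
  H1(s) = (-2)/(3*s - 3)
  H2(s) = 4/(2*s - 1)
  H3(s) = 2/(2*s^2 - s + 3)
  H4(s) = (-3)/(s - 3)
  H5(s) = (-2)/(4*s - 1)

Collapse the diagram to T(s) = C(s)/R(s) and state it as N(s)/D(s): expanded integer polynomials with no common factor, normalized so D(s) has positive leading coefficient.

(1) reduce the parallel group H1, H2 = (8*s - 10)/(6*s^2 - 9*s + 3)
(2) multiply H3, H4, H5 (series) = 12/(8*s^4 - 30*s^3 + 31*s^2 - 42*s + 9)
(3) feedback reduction of (H1+H2), (H3*H4*H5): this yields T(s), and no further normalization is needed

Final answer: (64*s^5 - 320*s^4 + 548*s^3 - 646*s^2 + 492*s - 90)/(48*s^6 - 252*s^5 + 480*s^4 - 621*s^3 + 525*s^2 - 111*s - 93)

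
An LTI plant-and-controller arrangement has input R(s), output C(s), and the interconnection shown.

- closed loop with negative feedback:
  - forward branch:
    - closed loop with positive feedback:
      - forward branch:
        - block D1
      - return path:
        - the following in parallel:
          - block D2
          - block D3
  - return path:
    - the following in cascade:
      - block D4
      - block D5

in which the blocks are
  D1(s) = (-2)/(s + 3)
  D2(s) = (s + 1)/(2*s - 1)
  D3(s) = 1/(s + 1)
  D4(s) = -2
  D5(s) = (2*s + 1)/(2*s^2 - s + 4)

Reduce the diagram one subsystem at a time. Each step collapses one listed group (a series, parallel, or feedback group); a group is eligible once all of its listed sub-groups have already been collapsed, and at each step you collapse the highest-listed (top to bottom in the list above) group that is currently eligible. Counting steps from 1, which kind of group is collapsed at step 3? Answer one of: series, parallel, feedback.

The answer is series.

Reasoning:
Step 1. add D2, D3 (parallel)
Step 2. collapse the loop (D1 forward, (D2+D3) return)
Step 3. cascade D4, D5
Step 4. close the feedback loop around [D1/(1-D1*(D2+D3))], (D4*D5)
Step 3: series.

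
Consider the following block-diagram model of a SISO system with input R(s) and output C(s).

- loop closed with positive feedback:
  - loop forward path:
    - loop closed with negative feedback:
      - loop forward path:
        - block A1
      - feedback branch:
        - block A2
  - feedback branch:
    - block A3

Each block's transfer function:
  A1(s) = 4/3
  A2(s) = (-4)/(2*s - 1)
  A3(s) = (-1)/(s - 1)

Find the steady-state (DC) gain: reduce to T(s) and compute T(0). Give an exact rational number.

Answer: 4/15

Working:
Step 1: close the feedback loop around A1, A2, giving (8*s - 4)/(6*s - 19)
Step 2: apply the feedback formula to [A1/(1+A1*A2)], A3, giving (8*s^2 - 12*s + 4)/(6*s^2 - 17*s + 15)
Step 2 gives the overall T(s). Then T(0) = 4/15.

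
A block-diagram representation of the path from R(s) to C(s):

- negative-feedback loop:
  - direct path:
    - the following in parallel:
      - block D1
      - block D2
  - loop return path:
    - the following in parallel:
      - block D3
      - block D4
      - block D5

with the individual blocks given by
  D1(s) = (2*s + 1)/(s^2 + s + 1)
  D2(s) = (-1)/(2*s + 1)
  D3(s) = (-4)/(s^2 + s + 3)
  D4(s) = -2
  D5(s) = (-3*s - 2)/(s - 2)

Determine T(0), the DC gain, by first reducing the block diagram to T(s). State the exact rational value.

1. sum the parallel branches D1, D2: (3*s^2 + 3*s)/(2*s^3 + 3*s^2 + 3*s + 1)
2. combine D3, D4, D5 in parallel: (-5*s^3 - 3*s^2 - 17*s + 14)/(s^3 - s^2 + s - 6)
3. reduce the feedback loop with forward (D1+D2) and return (D3+D4+D5): (3*s^5 - 15*s^2 - 18*s)/(2*s^6 - 14*s^5 - 22*s^4 - 71*s^3 - 25*s^2 + 25*s - 6)
The step-3 result is T(s). Setting s = 0: T(0) = 0/(-6) = 0.

Hence the answer: 0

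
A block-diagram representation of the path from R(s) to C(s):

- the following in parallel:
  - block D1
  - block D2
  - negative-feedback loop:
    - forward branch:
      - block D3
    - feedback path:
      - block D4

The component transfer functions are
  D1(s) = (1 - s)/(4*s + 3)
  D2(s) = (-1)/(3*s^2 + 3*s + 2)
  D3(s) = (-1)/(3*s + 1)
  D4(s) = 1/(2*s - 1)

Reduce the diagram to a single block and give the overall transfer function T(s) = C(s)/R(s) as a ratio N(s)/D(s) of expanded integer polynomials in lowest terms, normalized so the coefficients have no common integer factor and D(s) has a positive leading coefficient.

(1) apply the feedback formula to D3, D4 -> (1 - 2*s)/(6*s^2 - s - 2)
(2) add D1, D2, [D3/(1+D3*D4)] (parallel): this yields T(s), and no further normalization is needed

Final answer: (-18*s^5 - 21*s^4 - 42*s^3 - 16*s^2 + 12*s + 8)/(72*s^5 + 114*s^4 + 57*s^3 - 23*s^2 - 40*s - 12)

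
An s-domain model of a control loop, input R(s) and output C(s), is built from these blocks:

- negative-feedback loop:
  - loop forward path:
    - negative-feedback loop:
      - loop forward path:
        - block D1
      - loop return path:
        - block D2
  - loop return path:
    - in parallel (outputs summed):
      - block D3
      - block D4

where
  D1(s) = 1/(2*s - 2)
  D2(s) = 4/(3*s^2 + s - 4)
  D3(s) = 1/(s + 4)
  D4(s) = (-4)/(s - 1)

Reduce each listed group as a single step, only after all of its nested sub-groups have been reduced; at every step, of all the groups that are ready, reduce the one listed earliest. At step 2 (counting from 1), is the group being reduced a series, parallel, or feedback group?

Step 1: feedback reduction of D1, D2
Step 2: add D3, D4 (parallel)
Step 3: feedback reduction of [D1/(1+D1*D2)], (D3+D4)
Step 2 collapses a parallel group.

Answer: parallel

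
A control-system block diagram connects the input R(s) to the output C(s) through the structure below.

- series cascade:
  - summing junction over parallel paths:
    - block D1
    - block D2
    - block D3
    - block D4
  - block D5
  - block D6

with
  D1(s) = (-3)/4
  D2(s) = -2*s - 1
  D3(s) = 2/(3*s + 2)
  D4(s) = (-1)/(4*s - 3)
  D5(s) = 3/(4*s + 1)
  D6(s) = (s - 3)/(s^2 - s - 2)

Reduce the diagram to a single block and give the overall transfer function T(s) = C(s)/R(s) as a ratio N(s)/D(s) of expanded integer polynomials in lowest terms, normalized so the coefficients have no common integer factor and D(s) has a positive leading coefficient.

Step 1: sum the parallel branches D1, D2, D3, D4, giving (-96*s^3 - 76*s^2 + 75*s + 10)/(48*s^2 - 4*s - 24)
Step 2: reduce the series chain (D1+D2+D3+D4), D5, D6: this yields T(s), and no further normalization is needed

Therefore the answer is (-288*s^4 + 636*s^3 + 909*s^2 - 645*s - 90)/(192*s^5 - 160*s^4 - 516*s^3 + 12*s^2 + 224*s + 48).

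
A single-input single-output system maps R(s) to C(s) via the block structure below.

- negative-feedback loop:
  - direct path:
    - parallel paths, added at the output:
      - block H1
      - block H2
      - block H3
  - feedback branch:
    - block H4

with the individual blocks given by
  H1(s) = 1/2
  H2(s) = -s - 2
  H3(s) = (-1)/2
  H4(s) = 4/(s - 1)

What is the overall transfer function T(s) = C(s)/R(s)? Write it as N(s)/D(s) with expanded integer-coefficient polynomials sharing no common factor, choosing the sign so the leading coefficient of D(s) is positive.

The answer is (s^2 + s - 2)/(3*s + 9).

Reasoning:
Step 1: combine H1, H2, H3 in parallel -> -s - 2
Step 2: close the feedback loop around (H1+H2+H3), H4, which is the overall transfer function T(s) = C(s)/R(s) in lowest terms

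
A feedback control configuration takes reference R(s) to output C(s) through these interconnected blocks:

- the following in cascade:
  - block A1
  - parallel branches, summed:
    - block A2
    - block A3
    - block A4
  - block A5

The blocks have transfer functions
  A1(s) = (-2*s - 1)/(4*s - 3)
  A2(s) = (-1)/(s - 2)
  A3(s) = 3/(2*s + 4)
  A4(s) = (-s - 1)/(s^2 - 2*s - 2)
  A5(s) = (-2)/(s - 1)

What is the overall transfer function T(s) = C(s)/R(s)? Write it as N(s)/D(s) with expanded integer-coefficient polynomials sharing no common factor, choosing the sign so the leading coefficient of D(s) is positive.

The answer is (-2*s^4 - 29*s^3 + 38*s^2 + 82*s + 28)/(4*s^6 - 15*s^5 - 7*s^4 + 68*s^3 - 42*s^2 - 32*s + 24).

Reasoning:
1. parallel reduction of A2, A3, A4; result (-s^3 - 14*s^2 + 26*s + 28)/(2*s^4 - 4*s^3 - 12*s^2 + 16*s + 16)
2. combine A1, (A2+A3+A4), A5 in series, giving the overall T(s)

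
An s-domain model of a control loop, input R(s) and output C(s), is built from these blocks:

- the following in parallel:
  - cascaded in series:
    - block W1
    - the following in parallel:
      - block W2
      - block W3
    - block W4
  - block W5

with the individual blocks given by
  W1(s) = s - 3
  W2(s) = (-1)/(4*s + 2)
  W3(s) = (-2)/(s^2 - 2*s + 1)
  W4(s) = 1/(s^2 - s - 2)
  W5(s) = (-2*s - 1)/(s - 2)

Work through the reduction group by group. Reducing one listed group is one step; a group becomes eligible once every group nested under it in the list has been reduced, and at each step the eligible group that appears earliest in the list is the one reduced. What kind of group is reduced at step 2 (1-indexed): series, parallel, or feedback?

Step 1: combine W2, W3 in parallel
Step 2: multiply W1, (W2+W3), W4 (series)
Step 3: combine (W1*(W2+W3)*W4), W5 in parallel
So the answer for step 2 is series.

Therefore the answer is series.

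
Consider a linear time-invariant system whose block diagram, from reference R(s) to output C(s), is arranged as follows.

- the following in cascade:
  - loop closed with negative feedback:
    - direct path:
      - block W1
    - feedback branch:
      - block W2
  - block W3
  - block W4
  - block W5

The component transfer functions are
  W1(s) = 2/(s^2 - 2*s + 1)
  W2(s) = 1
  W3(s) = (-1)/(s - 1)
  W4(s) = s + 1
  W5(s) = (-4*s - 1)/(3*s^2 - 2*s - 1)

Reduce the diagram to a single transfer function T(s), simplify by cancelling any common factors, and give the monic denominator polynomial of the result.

Answer: s^5 - 11*s^4/3 + 20*s^3/3 - 16*s^2/3 + s/3 + 1

Working:
Step 1: apply the feedback formula to W1, W2; result 2/(s^2 - 2*s + 3)
Step 2: multiply [W1/(1+W1*W2)], W3, W4, W5 (series); result (8*s^2 + 10*s + 2)/(3*s^5 - 11*s^4 + 20*s^3 - 16*s^2 + s + 3)
That last expression is T(s), already simplified. Scaling its denominator by 1/3 (the reciprocal of the leading coefficient) yields the monic denominator.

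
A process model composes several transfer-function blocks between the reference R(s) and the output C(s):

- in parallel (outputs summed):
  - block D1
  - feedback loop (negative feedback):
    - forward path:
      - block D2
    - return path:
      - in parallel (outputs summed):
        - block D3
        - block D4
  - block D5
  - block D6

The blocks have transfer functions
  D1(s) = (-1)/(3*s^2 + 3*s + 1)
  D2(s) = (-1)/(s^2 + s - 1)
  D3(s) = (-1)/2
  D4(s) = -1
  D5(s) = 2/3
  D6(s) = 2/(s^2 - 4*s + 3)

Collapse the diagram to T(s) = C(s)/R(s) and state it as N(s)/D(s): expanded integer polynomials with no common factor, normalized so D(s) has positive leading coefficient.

Step 1 - combine D3, D4 in parallel, giving (-3)/2
Step 2 - collapse the loop (D2 forward, (D3+D4) return), giving (-2)/(2*s^2 + 2*s + 1)
Step 3 - sum the parallel branches D1, [D2/(1+D2*(D3+D4))], D5, D6: this yields T(s), and no further normalization is needed

Answer: (12*s^6 - 24*s^5 - 26*s^4 + 138*s^3 + 109*s^2 + 16*s - 15)/(18*s^6 - 36*s^5 - 57*s^4 - 9*s^3 + 42*s^2 + 33*s + 9)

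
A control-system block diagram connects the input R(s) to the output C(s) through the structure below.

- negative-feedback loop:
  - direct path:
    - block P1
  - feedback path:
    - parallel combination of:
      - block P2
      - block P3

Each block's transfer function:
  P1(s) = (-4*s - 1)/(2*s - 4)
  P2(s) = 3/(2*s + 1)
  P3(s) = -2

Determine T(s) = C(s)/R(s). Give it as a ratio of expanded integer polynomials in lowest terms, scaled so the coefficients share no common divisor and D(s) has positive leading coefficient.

The answer is (-8*s^2 - 6*s - 1)/(20*s^2 - 6*s - 5).

Reasoning:
Step 1: sum the parallel branches P2, P3 gives (1 - 4*s)/(2*s + 1)
Step 2: reduce the feedback loop with forward P1 and return (P2+P3), giving the overall T(s)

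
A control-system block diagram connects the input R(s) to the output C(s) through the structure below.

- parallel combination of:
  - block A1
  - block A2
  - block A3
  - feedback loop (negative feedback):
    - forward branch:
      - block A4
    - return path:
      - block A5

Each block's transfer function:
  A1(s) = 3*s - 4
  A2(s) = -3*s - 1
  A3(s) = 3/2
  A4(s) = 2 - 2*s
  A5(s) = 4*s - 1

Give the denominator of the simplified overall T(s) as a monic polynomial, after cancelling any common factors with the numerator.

(1) collapse the loop (A4 forward, A5 return) -> (2*s - 2)/(8*s^2 - 10*s + 1)
(2) add A1, A2, A3, [A4/(1+A4*A5)] (parallel) -> (-56*s^2 + 74*s - 11)/(16*s^2 - 20*s + 2)
Step 2 gives the fully reduced T(s), with no common factor left to cancel. The denominator's leading coefficient is 16, so divide each of its coefficients by 16 to get the monic form.

Final answer: s^2 - 5*s/4 + 1/8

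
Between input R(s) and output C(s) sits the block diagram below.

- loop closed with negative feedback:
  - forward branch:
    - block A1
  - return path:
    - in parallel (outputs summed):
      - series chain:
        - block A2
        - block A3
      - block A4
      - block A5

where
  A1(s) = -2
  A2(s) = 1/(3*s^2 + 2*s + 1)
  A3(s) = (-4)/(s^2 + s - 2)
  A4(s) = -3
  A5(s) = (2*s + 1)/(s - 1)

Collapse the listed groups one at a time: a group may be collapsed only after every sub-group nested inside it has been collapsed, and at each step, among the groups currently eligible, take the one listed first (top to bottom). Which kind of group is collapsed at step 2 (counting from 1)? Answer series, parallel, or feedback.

[1] combine A2, A3 in series
[2] sum the parallel branches (A2*A3), A4, A5
[3] reduce the feedback loop with forward A1 and return ((A2*A3)+A4+A5)
Step 2 collapses a parallel group.

Final answer: parallel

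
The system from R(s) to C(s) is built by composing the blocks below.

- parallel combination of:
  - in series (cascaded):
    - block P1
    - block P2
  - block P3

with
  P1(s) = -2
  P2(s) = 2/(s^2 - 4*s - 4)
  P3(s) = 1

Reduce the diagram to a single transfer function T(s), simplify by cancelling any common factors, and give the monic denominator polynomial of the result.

1. series reduction of P1, P2: (-4)/(s^2 - 4*s - 4)
2. sum the parallel branches (P1*P2), P3: (s^2 - 4*s - 8)/(s^2 - 4*s - 4)
No further cancellation is possible in the step-2 result, so that is T(s). Its denominator is already monic.

Therefore the answer is s^2 - 4*s - 4.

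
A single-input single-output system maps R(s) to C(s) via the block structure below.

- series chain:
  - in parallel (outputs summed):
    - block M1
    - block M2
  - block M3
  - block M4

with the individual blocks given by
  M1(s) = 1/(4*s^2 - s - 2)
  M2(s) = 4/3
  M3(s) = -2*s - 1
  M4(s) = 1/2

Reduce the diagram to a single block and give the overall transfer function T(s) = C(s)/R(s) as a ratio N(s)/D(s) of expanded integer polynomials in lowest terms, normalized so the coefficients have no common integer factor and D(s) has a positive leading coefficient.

Step 1. combine M1, M2 in parallel: (16*s^2 - 4*s - 5)/(12*s^2 - 3*s - 6)
Step 2. series reduction of (M1+M2), M3, M4, giving the overall T(s)

Hence the answer: (-32*s^3 - 8*s^2 + 14*s + 5)/(24*s^2 - 6*s - 12)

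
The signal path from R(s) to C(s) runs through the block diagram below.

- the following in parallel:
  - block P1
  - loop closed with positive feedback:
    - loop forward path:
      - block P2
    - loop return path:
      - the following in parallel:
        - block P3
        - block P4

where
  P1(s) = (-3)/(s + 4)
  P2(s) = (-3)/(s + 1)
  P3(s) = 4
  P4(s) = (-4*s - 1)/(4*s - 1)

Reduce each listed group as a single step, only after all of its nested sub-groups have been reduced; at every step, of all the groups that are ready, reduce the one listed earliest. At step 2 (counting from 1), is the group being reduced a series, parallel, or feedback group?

1. sum the parallel branches P3, P4
2. feedback reduction of P2, (P3+P4)
3. sum the parallel branches P1, [P2/(1-P2*(P3+P4))]
So the answer for step 2 is feedback.

Final answer: feedback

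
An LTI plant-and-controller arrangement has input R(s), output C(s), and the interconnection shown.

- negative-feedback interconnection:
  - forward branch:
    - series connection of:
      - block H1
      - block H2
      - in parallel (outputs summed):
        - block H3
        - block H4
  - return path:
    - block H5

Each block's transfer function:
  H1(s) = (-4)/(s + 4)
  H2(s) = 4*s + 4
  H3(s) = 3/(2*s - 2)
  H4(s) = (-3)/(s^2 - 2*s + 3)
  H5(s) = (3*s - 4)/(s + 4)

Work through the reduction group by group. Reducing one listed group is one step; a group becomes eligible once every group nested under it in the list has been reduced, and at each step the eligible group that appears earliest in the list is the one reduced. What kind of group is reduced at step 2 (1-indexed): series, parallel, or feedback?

Answer: series

Working:
(1) add H3, H4 (parallel)
(2) series reduction of H1, H2, (H3+H4)
(3) apply the feedback formula to (H1*H2*(H3+H4)), H5
So the answer for step 2 is series.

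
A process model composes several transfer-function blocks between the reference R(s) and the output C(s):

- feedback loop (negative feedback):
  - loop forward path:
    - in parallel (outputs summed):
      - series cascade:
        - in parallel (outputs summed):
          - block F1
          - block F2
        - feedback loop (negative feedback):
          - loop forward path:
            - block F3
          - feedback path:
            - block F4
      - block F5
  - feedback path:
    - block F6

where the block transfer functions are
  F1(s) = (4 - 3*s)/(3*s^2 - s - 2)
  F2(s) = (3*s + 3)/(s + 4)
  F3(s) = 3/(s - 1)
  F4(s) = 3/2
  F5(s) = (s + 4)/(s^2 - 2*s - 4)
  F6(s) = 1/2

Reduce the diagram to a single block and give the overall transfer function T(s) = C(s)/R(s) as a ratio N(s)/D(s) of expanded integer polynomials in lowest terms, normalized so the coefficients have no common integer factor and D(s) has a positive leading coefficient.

First reduce the diagram to T(s).

[1] parallel reduction of F1, F2; result (9*s^3 + 3*s^2 - 17*s + 10)/(3*s^3 + 11*s^2 - 6*s - 8)
[2] collapse the loop (F3 forward, F4 return); result 6/(2*s + 7)
[3] series reduction of (F1+F2), [F3/(1+F3*F4)]; result (54*s^3 + 18*s^2 - 102*s + 60)/(6*s^4 + 43*s^3 + 65*s^2 - 58*s - 56)
[4] sum the parallel branches ((F1+F2)*[F3/(1+F3*F4)]), F5; result (60*s^5 - 23*s^4 - 117*s^3 + 394*s^2 - 464)/(6*s^6 + 31*s^5 - 45*s^4 - 360*s^3 - 200*s^2 + 344*s + 224)
[5] feedback reduction of (((F1+F2)*[F3/(1+F3*F4)])+F5), F6, giving the overall T(s)

Answer: (120*s^5 - 46*s^4 - 234*s^3 + 788*s^2 - 928)/(12*s^6 + 122*s^5 - 113*s^4 - 837*s^3 - 6*s^2 + 688*s - 16)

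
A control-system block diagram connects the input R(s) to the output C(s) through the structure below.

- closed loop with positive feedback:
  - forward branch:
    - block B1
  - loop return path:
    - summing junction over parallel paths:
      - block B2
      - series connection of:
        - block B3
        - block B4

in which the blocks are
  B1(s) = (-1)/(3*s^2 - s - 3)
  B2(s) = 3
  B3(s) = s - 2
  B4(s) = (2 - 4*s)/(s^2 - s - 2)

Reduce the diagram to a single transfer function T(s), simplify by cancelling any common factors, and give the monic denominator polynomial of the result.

The answer is s^3 + 2*s^2/3 - 5*s/3 + 2/3.

Reasoning:
Step 1. reduce the series chain B3, B4; result (2 - 4*s)/(s + 1)
Step 2. sum the parallel branches B2, (B3*B4); result (5 - s)/(s + 1)
Step 3. collapse the loop (B1 forward, (B2+(B3*B4)) return); result (-s - 1)/(3*s^3 + 2*s^2 - 5*s + 2)
Step 3 gives the fully reduced T(s), with no common factor left to cancel. The denominator's leading coefficient is 3, so divide each of its coefficients by 3 to get the monic form.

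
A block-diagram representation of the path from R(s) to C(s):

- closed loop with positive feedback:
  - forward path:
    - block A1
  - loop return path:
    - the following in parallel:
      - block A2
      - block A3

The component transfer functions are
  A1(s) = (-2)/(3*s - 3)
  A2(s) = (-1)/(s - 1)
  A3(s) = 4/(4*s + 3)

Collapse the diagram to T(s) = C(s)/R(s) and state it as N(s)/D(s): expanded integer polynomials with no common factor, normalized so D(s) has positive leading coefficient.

(1) parallel reduction of A2, A3 = (-7)/(4*s^2 - s - 3)
(2) apply the feedback formula to A1, (A2+A3); the result is T(s) itself (integer coefficients, no common factor, positive leading denominator coefficient)

Therefore the answer is (-8*s^2 + 2*s + 6)/(12*s^3 - 15*s^2 - 6*s - 5).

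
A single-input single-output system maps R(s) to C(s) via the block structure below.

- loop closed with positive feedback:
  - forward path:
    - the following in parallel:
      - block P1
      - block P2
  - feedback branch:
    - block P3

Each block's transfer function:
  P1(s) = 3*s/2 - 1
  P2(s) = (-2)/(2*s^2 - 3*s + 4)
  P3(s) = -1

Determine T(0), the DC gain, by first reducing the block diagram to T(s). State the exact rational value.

[1] parallel reduction of P1, P2: (6*s^3 - 13*s^2 + 18*s - 12)/(4*s^2 - 6*s + 8)
[2] close the feedback loop around (P1+P2), P3: (6*s^3 - 13*s^2 + 18*s - 12)/(6*s^3 - 9*s^2 + 12*s - 4)
DC gain: substitute s = 0 into T(s) from step 2: T(0) = -12/(-4) = 3.

Answer: 3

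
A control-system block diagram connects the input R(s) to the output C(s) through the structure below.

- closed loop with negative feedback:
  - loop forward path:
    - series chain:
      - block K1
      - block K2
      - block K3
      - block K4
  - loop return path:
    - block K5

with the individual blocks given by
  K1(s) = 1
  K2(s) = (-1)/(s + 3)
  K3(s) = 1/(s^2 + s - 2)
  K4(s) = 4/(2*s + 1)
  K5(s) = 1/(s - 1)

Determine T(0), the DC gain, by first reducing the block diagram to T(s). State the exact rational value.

1. combine K1, K2, K3, K4 in series: (-4)/(2*s^4 + 9*s^3 + 6*s^2 - 11*s - 6)
2. feedback reduction of (K1*K2*K3*K4), K5: (4 - 4*s)/(2*s^5 + 7*s^4 - 3*s^3 - 17*s^2 + 5*s + 2)
Step 2 gives the overall T(s). Then T(0) = 4/2 = 2.

Therefore the answer is 2.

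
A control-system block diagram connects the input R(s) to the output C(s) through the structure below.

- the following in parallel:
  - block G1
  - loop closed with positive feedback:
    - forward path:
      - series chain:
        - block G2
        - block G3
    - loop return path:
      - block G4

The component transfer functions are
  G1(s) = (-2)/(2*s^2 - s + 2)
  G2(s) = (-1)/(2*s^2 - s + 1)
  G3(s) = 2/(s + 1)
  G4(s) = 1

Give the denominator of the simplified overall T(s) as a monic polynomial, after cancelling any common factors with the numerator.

First reduce the diagram to T(s).

1. multiply G2, G3 (series): (-2)/(2*s^3 + s^2 + 1)
2. close the feedback loop around (G2*G3), G4: (-2)/(2*s^3 + s^2 + 3)
3. parallel reduction of G1, [(G2*G3)/(1-(G2*G3)*G4)]: (-4*s^3 - 6*s^2 + 2*s - 10)/(4*s^5 + 3*s^3 + 8*s^2 - 3*s + 6)
T(s) is the step-3 result (common factors already cancelled). Leading coefficient of the denominator: 4. Divide through by 4 for the monic polynomial.

Answer: s^5 + 3*s^3/4 + 2*s^2 - 3*s/4 + 3/2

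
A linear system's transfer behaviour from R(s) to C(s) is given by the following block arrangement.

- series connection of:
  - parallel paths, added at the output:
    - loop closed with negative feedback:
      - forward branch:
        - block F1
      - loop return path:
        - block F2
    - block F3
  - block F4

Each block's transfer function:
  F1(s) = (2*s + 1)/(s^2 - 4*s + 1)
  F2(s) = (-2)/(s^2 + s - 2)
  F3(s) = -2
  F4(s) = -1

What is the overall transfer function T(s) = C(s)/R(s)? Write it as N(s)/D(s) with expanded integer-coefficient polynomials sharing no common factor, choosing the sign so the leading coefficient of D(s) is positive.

Reducing step by step:

Step 1. reduce the feedback loop with forward F1 and return F2 gives (2*s^3 + 3*s^2 - 3*s - 2)/(s^4 - 3*s^3 - 5*s^2 + 5*s - 4)
Step 2. combine [F1/(1+F1*F2)], F3 in parallel gives (-2*s^4 + 8*s^3 + 13*s^2 - 13*s + 6)/(s^4 - 3*s^3 - 5*s^2 + 5*s - 4)
Step 3. cascade ([F1/(1+F1*F2)]+F3), F4, which is the overall transfer function T(s) = C(s)/R(s) in lowest terms

Answer: (2*s^4 - 8*s^3 - 13*s^2 + 13*s - 6)/(s^4 - 3*s^3 - 5*s^2 + 5*s - 4)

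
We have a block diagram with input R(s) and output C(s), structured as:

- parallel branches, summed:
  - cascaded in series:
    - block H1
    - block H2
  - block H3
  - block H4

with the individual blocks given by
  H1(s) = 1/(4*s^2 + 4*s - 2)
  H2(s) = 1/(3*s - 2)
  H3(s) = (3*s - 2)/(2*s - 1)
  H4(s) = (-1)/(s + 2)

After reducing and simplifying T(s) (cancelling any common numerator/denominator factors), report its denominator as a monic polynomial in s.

First reduce the diagram to T(s).

Step 1. series reduction of H1, H2, giving 1/(12*s^3 + 4*s^2 - 14*s + 4)
Step 2. reduce the parallel group (H1*H2), H3, H4, giving (36*s^5 + 36*s^4 - 70*s^3 - 26*s^2 + 53*s - 14)/(24*s^5 + 44*s^4 - 40*s^3 - 42*s^2 + 40*s - 8)
No further cancellation is possible in the step-2 result, so that is T(s). Its denominator becomes monic after dividing by the leading coefficient 24.

Answer: s^5 + 11*s^4/6 - 5*s^3/3 - 7*s^2/4 + 5*s/3 - 1/3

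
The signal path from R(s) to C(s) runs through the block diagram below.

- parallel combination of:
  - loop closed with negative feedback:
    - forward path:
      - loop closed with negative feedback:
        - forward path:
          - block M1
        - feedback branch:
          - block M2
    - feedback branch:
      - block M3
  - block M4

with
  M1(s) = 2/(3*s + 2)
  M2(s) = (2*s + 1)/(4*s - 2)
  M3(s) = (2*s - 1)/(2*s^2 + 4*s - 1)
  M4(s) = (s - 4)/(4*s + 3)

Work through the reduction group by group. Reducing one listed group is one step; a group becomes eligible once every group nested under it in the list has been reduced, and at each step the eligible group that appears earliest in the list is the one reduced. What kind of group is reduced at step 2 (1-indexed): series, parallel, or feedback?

Step 1: feedback reduction of M1, M2
Step 2: reduce the feedback loop with forward [M1/(1+M1*M2)] and return M3
Step 3: sum the parallel branches [[M1/(1+M1*M2)]/(1+[M1/(1+M1*M2)]*M3)], M4
At step 2 the group reduced is feedback.

Final answer: feedback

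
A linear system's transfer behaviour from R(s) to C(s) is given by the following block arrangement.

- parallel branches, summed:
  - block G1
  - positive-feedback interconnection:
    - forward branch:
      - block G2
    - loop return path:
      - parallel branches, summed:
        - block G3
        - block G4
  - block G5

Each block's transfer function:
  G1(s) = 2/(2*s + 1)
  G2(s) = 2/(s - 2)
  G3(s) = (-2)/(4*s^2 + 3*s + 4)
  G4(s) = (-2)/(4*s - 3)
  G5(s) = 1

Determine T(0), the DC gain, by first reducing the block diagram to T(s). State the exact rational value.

Reducing step by step:

Step 1: reduce the parallel group G3, G4 gives (-8*s^2 - 14*s - 2)/(16*s^3 + 7*s - 12)
Step 2: collapse the loop (G2 forward, (G3+G4) return) gives (32*s^3 + 14*s - 24)/(16*s^4 - 32*s^3 + 23*s^2 + 2*s + 28)
Step 3: add G1, [G2/(1-G2*(G3+G4))], G5 (parallel) gives (32*s^5 + 48*s^4 - 18*s^3 + 101*s^2 + 28*s + 60)/(32*s^5 - 48*s^4 + 14*s^3 + 27*s^2 + 58*s + 28)
Evaluating the step-3 result (the overall T(s)) at s = 0 gives T(0) = 60/28 = 15/7.

Answer: 15/7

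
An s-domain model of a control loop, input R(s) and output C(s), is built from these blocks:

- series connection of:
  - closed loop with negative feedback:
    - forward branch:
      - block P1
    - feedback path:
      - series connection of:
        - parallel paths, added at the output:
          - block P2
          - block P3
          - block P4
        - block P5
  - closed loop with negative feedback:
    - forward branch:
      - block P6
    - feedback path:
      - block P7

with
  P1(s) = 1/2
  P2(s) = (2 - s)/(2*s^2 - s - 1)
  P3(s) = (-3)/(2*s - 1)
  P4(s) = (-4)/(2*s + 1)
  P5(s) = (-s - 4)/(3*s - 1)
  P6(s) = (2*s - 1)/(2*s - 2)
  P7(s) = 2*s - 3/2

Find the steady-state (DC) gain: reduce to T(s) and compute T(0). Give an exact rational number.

Answer: -1/5

Working:
1. combine P2, P3, P4 in parallel -> (-16*s^2 + 20*s - 3)/(4*s^3 - 4*s^2 - s + 1)
2. reduce the series chain (P2+P3+P4), P5 -> (16*s^3 + 44*s^2 - 77*s + 12)/(12*s^4 - 16*s^3 + s^2 + 4*s - 1)
3. close the feedback loop around P1, ((P2+P3+P4)*P5) -> (12*s^4 - 16*s^3 + s^2 + 4*s - 1)/(24*s^4 - 16*s^3 + 46*s^2 - 69*s + 10)
4. feedback reduction of P6, P7 -> (4*s - 2)/(8*s^2 - 6*s - 1)
5. reduce the series chain [P1/(1+P1*((P2+P3+P4)*P5))], [P6/(1+P6*P7)] -> (48*s^5 - 88*s^4 + 36*s^3 + 14*s^2 - 12*s + 2)/(192*s^6 - 272*s^5 + 440*s^4 - 812*s^3 + 448*s^2 + 9*s - 10)
The step-5 result is T(s). Setting s = 0: T(0) = 2/(-10) = -1/5.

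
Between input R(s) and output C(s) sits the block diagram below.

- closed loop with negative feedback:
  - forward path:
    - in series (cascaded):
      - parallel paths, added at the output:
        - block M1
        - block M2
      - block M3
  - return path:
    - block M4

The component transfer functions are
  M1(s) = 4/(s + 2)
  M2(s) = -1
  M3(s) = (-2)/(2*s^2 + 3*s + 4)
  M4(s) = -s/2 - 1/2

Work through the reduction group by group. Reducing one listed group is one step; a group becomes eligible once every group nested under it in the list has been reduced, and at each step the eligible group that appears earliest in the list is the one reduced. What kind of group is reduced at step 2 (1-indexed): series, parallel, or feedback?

(1) combine M1, M2 in parallel
(2) reduce the series chain (M1+M2), M3
(3) apply the feedback formula to ((M1+M2)*M3), M4
Step 2: series.

Final answer: series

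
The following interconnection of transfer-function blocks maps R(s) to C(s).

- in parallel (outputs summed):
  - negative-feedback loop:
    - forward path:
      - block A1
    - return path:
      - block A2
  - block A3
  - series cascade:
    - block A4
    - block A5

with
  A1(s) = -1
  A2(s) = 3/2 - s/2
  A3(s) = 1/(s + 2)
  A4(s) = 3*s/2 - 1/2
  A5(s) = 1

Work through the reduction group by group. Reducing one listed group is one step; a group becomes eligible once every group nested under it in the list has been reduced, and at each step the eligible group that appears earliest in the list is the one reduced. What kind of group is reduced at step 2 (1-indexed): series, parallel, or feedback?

Step 1 - feedback reduction of A1, A2
Step 2 - combine A4, A5 in series
Step 3 - add [A1/(1+A1*A2)], A3, (A4*A5) (parallel)
So the answer for step 2 is series.

Final answer: series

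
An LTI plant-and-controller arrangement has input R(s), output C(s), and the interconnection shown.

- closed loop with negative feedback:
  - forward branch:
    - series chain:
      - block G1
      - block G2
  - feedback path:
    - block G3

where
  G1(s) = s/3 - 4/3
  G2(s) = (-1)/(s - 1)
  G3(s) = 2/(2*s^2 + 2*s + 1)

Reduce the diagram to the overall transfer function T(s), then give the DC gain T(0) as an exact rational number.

(1) combine G1, G2 in series; result (4 - s)/(3*s - 3)
(2) feedback reduction of (G1*G2), G3; result (-2*s^3 + 6*s^2 + 7*s + 4)/(6*s^3 - 5*s + 5)
DC gain: substitute s = 0 into T(s) from step 2: T(0) = 4/5.

Therefore the answer is 4/5.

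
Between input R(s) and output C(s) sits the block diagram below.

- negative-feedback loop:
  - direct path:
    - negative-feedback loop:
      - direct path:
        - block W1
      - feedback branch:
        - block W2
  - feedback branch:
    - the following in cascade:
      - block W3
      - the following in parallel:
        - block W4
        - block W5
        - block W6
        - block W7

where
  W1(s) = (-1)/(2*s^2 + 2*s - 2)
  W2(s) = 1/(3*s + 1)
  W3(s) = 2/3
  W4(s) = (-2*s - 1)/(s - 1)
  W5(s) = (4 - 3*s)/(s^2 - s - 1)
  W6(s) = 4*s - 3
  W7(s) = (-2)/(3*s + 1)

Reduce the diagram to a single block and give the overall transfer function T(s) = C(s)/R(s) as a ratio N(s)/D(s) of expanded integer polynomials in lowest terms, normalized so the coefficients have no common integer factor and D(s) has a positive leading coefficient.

Step 1: feedback reduction of W1, W2 = (-3*s - 1)/(6*s^3 + 8*s^2 - 4*s - 3)
Step 2: add W4, W5, W6, W7 (parallel) = (12*s^5 - 35*s^4 - 3*s^3 + 50*s^2 - 4*s - 8)/(3*s^4 - 5*s^3 - 2*s^2 + 3*s + 1)
Step 3: cascade W3, (W4+W5+W6+W7) = (24*s^5 - 70*s^4 - 6*s^3 + 100*s^2 - 8*s - 16)/(9*s^4 - 15*s^3 - 6*s^2 + 9*s + 3)
Step 4: close the feedback loop around [W1/(1+W1*W2)], (W3*(W4+W5+W6+W7)): this yields T(s), and no further normalization is needed

Answer: (-9*s^4 + 15*s^3 + 6*s^2 - 9*s - 3)/(18*s^6 - 36*s^5 + 10*s^4 + 39*s^3 - 58*s^2 - 4*s + 7)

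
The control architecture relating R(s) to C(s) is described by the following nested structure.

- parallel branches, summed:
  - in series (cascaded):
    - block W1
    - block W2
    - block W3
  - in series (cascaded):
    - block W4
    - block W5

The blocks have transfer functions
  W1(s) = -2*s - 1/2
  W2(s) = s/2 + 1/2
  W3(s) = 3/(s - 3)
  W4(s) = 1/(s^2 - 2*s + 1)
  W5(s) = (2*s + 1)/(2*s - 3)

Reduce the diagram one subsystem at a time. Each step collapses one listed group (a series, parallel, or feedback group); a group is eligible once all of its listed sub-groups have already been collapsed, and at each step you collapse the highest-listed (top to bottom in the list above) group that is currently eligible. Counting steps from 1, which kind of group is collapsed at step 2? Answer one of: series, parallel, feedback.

[1] series reduction of W1, W2, W3
[2] multiply W4, W5 (series)
[3] sum the parallel branches (W1*W2*W3), (W4*W5)
Step 2 collapses a series group.

Final answer: series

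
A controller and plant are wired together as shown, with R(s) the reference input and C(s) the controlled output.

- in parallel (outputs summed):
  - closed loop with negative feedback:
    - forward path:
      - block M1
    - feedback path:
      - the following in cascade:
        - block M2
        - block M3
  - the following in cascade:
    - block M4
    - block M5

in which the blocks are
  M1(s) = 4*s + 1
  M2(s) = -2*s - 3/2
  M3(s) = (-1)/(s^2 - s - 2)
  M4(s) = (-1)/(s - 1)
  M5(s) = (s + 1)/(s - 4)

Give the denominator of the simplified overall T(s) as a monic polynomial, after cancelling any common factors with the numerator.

Step 1: cascade M2, M3 gives (4*s + 3)/(2*s^2 - 2*s - 4)
Step 2: close the feedback loop around M1, (M2*M3) gives (8*s^3 - 6*s^2 - 18*s - 4)/(18*s^2 + 14*s - 1)
Step 3: reduce the series chain M4, M5 gives (-s - 1)/(s^2 - 5*s + 4)
Step 4: combine [M1/(1+M1*(M2*M3))], (M4*M5) in parallel gives (8*s^5 - 46*s^4 + 26*s^3 + 30*s^2 - 65*s - 15)/(18*s^4 - 76*s^3 + s^2 + 61*s - 4)
The result of step 4 is T(s) in lowest terms. Its denominator has leading coefficient 18; dividing the denominator through by 18 makes it monic.

Therefore the answer is s^4 - 38*s^3/9 + s^2/18 + 61*s/18 - 2/9.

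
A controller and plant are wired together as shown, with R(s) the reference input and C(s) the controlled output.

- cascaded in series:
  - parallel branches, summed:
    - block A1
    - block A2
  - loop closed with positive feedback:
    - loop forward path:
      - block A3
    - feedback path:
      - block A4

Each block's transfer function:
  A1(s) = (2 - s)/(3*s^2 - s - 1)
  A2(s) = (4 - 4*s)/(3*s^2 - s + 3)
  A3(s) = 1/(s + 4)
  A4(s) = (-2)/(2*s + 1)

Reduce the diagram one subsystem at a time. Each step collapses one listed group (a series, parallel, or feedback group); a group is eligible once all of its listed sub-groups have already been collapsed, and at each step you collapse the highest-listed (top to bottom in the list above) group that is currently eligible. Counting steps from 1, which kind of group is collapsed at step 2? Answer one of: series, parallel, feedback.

Step 1 - combine A1, A2 in parallel
Step 2 - feedback reduction of A3, A4
Step 3 - series reduction of (A1+A2), [A3/(1-A3*A4)]
At step 2 the group reduced is feedback.

Hence the answer: feedback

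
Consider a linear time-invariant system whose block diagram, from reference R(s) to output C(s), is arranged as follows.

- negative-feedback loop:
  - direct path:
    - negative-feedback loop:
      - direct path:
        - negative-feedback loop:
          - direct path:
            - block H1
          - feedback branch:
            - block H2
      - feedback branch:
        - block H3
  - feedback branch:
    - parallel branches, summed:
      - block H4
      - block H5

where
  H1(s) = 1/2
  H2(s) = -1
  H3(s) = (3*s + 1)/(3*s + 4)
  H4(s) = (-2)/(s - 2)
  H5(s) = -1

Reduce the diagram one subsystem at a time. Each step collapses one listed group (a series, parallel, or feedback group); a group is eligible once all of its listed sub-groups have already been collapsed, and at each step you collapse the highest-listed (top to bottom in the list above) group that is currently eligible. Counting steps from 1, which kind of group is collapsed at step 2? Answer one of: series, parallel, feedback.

Reducing step by step:

1. collapse the loop (H1 forward, H2 return)
2. reduce the feedback loop with forward [H1/(1+H1*H2)] and return H3
3. sum the parallel branches H4, H5
4. close the feedback loop around [[H1/(1+H1*H2)]/(1+[H1/(1+H1*H2)]*H3)], (H4+H5)
Step 2: feedback.

Answer: feedback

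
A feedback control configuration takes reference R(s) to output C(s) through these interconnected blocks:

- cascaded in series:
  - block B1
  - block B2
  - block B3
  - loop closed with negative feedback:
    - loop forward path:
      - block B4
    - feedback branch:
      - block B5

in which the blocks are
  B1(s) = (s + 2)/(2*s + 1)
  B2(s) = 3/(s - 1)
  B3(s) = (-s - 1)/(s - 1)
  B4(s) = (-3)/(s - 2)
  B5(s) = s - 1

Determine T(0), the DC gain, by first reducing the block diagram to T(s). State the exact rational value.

Reducing step by step:

1. collapse the loop (B4 forward, B5 return); result 3/(2*s - 1)
2. series reduction of B1, B2, B3, [B4/(1+B4*B5)]; result (-9*s^2 - 27*s - 18)/(4*s^4 - 8*s^3 + 3*s^2 + 2*s - 1)
Evaluating the step-2 result (the overall T(s)) at s = 0 gives T(0) = -18/(-1) = 18.

Answer: 18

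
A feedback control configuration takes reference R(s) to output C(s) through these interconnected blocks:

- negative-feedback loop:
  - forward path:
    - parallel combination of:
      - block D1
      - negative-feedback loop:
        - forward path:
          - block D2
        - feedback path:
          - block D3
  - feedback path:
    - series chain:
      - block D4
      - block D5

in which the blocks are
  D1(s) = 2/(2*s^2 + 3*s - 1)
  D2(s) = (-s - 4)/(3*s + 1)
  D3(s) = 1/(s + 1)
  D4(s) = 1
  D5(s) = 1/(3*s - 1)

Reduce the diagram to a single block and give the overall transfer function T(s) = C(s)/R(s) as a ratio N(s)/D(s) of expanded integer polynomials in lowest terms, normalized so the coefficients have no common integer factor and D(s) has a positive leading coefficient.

First reduce the diagram to T(s).

Step 1: reduce the feedback loop with forward D2 and return D3 gives (-s^2 - 5*s - 4)/(3*s^2 + 3*s - 3)
Step 2: reduce the parallel group D1, [D2/(1+D2*D3)] gives (-2*s^4 - 13*s^3 - 16*s^2 - s - 2)/(6*s^4 + 15*s^3 - 12*s + 3)
Step 3: series reduction of D4, D5 gives 1/(3*s - 1)
Step 4: collapse the loop ((D1+[D2/(1+D2*D3)]) forward, (D4*D5) return) - this is the overall T(s), already in the required normalized form

Answer: (-6*s^5 - 37*s^4 - 35*s^3 + 13*s^2 - 5*s + 2)/(18*s^5 + 37*s^4 - 28*s^3 - 52*s^2 + 20*s - 5)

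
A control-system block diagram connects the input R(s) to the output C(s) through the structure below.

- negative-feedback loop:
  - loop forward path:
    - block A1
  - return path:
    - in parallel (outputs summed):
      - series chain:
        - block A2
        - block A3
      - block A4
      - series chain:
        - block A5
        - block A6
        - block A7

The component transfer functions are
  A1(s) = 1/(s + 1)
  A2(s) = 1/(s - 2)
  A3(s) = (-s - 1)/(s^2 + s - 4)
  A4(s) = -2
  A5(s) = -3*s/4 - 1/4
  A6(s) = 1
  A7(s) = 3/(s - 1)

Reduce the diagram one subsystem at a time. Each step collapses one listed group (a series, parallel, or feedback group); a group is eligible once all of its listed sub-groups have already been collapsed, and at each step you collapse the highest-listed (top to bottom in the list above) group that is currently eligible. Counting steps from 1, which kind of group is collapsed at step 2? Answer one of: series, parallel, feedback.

Step 1: cascade A2, A3
Step 2: series reduction of A5, A6, A7
Step 3: sum the parallel branches (A2*A3), A4, (A5*A6*A7)
Step 4: reduce the feedback loop with forward A1 and return ((A2*A3)+A4+(A5*A6*A7))
So the answer for step 2 is series.

Hence the answer: series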